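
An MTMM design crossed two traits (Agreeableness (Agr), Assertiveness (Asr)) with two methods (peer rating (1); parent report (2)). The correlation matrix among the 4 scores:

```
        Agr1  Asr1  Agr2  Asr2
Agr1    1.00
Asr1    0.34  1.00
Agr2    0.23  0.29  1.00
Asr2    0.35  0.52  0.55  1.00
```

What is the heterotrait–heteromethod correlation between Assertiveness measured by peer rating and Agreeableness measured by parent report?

0.29

Different traits and methods: r(Asr1, Agr2) = 0.29.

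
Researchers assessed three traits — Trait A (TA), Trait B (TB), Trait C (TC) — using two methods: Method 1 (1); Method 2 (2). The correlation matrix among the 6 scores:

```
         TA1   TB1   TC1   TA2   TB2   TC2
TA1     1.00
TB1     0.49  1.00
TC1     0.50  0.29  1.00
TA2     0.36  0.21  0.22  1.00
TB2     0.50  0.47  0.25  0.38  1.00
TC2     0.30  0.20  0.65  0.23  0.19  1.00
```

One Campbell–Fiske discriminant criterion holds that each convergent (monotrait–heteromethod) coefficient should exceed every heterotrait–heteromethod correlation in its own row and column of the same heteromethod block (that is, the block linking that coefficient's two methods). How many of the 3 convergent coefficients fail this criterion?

Each convergent coefficient versus the relevant comparison correlations:
TA (methods 1·2): 0.36 vs {0.50, 0.21, 0.30, 0.22} → fail.
TB (methods 1·2): 0.47 vs {0.21, 0.50, 0.20, 0.25} → fail.
TC (methods 1·2): 0.65 vs {0.22, 0.30, 0.25, 0.20} → pass.
2 of 3 fail.

2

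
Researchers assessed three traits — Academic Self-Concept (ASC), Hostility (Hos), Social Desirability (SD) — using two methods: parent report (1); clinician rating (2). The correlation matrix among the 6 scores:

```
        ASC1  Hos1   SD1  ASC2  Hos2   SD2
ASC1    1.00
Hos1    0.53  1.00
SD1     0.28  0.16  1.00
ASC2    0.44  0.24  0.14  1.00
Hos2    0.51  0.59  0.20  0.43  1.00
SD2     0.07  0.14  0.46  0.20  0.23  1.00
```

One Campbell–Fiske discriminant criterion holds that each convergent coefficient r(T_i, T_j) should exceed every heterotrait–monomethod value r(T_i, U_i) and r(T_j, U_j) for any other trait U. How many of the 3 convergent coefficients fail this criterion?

1

Checking each validity diagonal entry against its comparison values:
ASC (methods 1·2): 0.44 vs {0.53, 0.43, 0.28, 0.20} → fail.
Hos (methods 1·2): 0.59 vs {0.53, 0.43, 0.16, 0.23} → pass.
SD (methods 1·2): 0.46 vs {0.28, 0.20, 0.16, 0.23} → pass.
1 of 3 fail.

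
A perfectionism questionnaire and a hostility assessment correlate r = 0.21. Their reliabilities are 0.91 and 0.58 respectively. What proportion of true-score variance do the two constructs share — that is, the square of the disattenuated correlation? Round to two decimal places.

Disattenuated r = 0.21 / √(0.91 × 0.58) = 0.21 / 0.7265 = 0.2891.
Shared true-score variance = 0.2891² = 0.0836 ≈ 0.08.

0.08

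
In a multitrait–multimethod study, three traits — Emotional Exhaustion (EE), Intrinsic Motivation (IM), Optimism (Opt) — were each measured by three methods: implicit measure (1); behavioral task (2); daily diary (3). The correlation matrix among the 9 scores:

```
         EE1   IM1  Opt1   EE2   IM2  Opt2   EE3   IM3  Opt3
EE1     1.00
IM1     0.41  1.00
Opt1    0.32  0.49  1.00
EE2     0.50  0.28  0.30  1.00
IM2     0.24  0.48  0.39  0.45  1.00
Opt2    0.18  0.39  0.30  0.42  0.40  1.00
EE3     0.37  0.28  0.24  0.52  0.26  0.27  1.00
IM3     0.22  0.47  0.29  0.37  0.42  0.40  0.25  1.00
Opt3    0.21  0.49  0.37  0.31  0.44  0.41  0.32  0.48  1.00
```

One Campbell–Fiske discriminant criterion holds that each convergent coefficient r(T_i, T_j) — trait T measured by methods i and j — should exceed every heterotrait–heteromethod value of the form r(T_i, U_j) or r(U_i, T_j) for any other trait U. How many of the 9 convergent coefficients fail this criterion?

5

Convergent coefficients and their comparison sets:
EE (methods 1·2): 0.50 vs {0.24, 0.28, 0.18, 0.30} → pass.
EE (methods 1·3): 0.37 vs {0.22, 0.28, 0.21, 0.24} → pass.
EE (methods 2·3): 0.52 vs {0.37, 0.26, 0.31, 0.27} → pass.
IM (methods 1·2): 0.48 vs {0.28, 0.24, 0.39, 0.39} → pass.
IM (methods 1·3): 0.47 vs {0.28, 0.22, 0.49, 0.29} → fail.
IM (methods 2·3): 0.42 vs {0.26, 0.37, 0.44, 0.40} → fail.
Opt (methods 1·2): 0.30 vs {0.30, 0.18, 0.39, 0.39} → fail.
Opt (methods 1·3): 0.37 vs {0.24, 0.21, 0.29, 0.49} → fail.
Opt (methods 2·3): 0.41 vs {0.27, 0.31, 0.40, 0.44} → fail.
5 of 9 fail.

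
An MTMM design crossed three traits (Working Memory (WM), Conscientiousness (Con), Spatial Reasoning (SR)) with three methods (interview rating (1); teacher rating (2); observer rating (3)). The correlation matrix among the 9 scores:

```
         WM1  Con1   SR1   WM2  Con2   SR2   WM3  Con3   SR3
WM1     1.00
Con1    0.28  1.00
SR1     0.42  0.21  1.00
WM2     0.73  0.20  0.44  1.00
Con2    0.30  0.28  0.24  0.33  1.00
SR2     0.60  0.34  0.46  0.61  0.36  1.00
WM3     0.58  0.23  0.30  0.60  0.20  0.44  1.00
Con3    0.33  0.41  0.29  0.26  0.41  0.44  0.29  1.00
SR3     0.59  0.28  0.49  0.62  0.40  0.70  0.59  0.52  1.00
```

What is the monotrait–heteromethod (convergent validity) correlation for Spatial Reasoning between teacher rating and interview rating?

Same trait (SR), different methods: r(SR2, SR1) = 0.46.

0.46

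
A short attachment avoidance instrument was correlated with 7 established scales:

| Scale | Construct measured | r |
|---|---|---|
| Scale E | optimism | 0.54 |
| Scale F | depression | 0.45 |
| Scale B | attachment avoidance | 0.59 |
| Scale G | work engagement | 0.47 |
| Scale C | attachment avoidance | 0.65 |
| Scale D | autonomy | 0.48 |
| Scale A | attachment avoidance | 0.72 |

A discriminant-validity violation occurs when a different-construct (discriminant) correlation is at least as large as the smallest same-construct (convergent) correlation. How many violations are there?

Convergent (same construct = attachment avoidance): Scale B, Scale C, Scale A.
Smallest convergent = 0.59. Discriminant values: 0.54, 0.45, 0.47, 0.48; count ≥ 0.59 → 0.

0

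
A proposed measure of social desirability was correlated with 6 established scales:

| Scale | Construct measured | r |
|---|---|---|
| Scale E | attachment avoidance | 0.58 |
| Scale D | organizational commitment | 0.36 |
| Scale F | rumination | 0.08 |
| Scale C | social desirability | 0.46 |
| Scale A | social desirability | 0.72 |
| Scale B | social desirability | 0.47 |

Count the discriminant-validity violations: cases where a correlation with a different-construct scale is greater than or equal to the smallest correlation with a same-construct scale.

1

Convergent (same construct = social desirability): Scale C, Scale A, Scale B.
Smallest convergent = 0.46. Discriminant values: 0.58, 0.36, 0.08; count ≥ 0.46 → 1.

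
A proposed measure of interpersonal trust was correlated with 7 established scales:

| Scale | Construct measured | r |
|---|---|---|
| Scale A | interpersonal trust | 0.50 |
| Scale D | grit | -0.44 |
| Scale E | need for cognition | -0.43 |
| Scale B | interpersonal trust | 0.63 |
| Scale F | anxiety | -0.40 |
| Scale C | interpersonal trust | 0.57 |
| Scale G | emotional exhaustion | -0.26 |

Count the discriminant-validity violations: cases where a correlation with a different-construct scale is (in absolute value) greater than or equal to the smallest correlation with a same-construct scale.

Convergent (same construct = interpersonal trust): Scale A, Scale B, Scale C.
Smallest convergent = 0.50. Discriminant |r|: 0.44, 0.43, 0.40, 0.26; count ≥ 0.50 → 0.

0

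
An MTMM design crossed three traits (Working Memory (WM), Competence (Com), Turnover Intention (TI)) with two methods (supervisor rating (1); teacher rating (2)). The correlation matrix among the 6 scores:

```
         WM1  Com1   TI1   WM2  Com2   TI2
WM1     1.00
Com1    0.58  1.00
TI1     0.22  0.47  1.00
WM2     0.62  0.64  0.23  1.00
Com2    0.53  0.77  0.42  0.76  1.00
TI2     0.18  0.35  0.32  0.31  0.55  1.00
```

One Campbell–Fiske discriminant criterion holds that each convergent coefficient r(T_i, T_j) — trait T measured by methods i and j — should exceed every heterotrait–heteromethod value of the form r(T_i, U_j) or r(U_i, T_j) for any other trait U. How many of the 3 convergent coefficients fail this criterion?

Each convergent coefficient versus the relevant comparison correlations:
WM (methods 1·2): 0.62 vs {0.53, 0.64, 0.18, 0.23} → fail.
Com (methods 1·2): 0.77 vs {0.64, 0.53, 0.35, 0.42} → pass.
TI (methods 1·2): 0.32 vs {0.23, 0.18, 0.42, 0.35} → fail.
2 of 3 fail.

2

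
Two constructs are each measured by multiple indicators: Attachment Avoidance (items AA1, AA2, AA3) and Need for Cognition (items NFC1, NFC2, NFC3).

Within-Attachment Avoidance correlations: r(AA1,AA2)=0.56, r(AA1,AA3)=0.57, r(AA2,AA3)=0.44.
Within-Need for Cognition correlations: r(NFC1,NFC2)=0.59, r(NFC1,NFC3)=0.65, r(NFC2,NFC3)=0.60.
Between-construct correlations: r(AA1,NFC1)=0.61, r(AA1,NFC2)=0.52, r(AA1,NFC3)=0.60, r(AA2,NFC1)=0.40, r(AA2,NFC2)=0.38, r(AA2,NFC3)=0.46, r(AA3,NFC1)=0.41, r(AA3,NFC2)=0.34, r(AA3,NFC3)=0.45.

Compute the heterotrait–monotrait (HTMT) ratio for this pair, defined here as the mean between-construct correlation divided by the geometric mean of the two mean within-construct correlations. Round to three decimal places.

Between-construct mean = 4.17/9 = 0.4633.
Mean within-AA = 1.57/3 = 0.5233; mean within-NFC = 1.84/3 = 0.6133.
Geometric mean = √(0.5233 × 0.6133) = 0.5665.
HTMT = 0.4633 / 0.5665 = 0.818.

0.818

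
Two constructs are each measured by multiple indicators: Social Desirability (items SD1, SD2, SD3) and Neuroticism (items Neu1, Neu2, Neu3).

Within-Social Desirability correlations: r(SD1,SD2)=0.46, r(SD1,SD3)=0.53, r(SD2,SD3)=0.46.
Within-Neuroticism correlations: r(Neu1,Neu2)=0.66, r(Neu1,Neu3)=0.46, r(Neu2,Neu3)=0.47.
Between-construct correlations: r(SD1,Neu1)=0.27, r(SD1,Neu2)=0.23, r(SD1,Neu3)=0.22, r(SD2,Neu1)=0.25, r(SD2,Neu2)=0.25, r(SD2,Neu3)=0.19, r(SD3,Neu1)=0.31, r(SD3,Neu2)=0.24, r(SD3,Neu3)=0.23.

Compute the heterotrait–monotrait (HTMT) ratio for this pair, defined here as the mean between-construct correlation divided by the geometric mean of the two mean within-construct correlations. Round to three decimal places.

0.481

Between-construct mean = 2.19/9 = 0.2433.
Mean within-SD = 1.45/3 = 0.4833; mean within-Neu = 1.59/3 = 0.5300.
Geometric mean = √(0.4833 × 0.5300) = 0.5061.
HTMT = 0.2433 / 0.5061 = 0.481.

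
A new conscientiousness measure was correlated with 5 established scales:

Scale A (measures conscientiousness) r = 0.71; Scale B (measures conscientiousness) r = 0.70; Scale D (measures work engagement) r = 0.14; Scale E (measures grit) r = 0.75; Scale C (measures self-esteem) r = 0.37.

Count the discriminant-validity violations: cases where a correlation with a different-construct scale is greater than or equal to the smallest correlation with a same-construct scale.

1

Convergent (same construct = conscientiousness): Scale A, Scale B.
Smallest convergent = 0.70. Discriminant values: 0.14, 0.75, 0.37; count ≥ 0.70 → 1.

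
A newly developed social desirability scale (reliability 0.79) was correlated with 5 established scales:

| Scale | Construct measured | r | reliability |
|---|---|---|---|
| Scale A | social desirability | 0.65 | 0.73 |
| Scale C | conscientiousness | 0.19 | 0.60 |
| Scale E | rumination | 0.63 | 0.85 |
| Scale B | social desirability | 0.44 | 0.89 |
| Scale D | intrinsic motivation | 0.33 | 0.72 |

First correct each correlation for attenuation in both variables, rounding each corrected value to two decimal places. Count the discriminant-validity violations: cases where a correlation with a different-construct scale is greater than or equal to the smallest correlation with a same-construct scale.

1

Disattenuated r (r / √(r_scale · r_new)):
  Scale A (conv): 0.65 / √(0.73·0.79) = 0.86
  Scale C (disc): 0.19 / √(0.60·0.79) = 0.28
  Scale E (disc): 0.63 / √(0.85·0.79) = 0.77
  Scale B (conv): 0.44 / √(0.89·0.79) = 0.52
  Scale D (disc): 0.33 / √(0.72·0.79) = 0.44
Smallest convergent = 0.52. Discriminant values: 0.28, 0.77, 0.44; count ≥ 0.52 → 1.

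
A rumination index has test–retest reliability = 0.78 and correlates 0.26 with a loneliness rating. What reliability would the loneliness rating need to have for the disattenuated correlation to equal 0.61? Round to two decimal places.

0.23

r_true = r_obs / √(r_xx · r_yy) ⇒ 0.61 = 0.26 / √(0.78 · r_yy).
√(0.78 · r_yy) = 0.26 / 0.61 = 0.4262; 0.78 · r_yy = 0.1816; r_yy = 0.1816 / 0.78 ≈ 0.23.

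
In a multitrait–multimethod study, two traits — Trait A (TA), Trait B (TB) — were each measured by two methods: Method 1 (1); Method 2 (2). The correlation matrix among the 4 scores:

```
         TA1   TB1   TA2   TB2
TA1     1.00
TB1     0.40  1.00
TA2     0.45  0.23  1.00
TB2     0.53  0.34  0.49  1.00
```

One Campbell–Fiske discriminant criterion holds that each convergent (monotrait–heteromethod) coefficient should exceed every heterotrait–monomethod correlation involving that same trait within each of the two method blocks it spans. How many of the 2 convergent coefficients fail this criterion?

Convergent coefficients and their comparison sets:
TA (methods 1·2): 0.45 vs {0.40, 0.49} → fail.
TB (methods 1·2): 0.34 vs {0.40, 0.49} → fail.
2 of 2 fail.

2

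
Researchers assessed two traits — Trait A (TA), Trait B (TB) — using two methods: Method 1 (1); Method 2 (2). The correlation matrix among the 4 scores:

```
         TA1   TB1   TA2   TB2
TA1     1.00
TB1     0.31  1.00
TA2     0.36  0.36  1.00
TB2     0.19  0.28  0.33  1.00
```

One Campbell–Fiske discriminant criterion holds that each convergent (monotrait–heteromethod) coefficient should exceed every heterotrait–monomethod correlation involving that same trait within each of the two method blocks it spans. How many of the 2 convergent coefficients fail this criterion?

1

Convergent coefficients and their comparison sets:
TA (methods 1·2): 0.36 vs {0.31, 0.33} → pass.
TB (methods 1·2): 0.28 vs {0.31, 0.33} → fail.
1 of 2 fail.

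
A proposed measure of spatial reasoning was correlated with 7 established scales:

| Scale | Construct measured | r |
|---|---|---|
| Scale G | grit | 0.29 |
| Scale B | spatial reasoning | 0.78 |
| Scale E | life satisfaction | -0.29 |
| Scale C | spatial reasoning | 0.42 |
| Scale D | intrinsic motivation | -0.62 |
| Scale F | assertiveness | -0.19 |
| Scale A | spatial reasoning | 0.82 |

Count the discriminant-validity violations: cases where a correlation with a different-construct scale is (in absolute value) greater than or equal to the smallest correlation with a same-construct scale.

1

Convergent (same construct = spatial reasoning): Scale B, Scale C, Scale A.
Smallest convergent = 0.42. Discriminant |r|: 0.29, 0.29, 0.62, 0.19; count ≥ 0.42 → 1.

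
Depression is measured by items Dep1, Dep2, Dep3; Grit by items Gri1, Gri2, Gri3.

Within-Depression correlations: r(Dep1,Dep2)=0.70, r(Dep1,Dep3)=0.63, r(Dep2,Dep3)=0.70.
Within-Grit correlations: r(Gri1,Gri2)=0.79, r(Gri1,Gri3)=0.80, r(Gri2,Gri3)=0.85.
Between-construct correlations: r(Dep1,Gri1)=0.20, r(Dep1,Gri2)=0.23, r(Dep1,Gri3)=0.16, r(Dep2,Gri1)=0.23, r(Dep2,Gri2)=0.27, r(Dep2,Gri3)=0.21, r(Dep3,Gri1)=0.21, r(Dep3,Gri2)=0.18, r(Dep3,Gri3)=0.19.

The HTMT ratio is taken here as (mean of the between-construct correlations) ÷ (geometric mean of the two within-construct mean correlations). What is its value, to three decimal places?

0.282

Mean between = 1.88/9 = 0.2089.
Mean within-Dep = 2.03/3 = 0.6767; mean within-Gri = 2.44/3 = 0.8133.
Geometric mean = √(0.6767 × 0.8133) = 0.7419.
HTMT = 0.2089 / 0.7419 = 0.282.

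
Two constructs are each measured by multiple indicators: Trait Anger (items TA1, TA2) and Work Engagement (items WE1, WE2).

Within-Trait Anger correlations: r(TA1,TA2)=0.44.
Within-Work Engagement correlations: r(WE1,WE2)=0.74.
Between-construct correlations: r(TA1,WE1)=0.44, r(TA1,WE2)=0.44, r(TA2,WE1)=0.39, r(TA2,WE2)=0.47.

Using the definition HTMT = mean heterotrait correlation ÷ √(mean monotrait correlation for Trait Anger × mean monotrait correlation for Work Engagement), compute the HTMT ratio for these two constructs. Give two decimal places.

Mean between = 1.74/4 = 0.4350.
Mean within-TA = 0.44/1 = 0.4400; mean within-WE = 0.74/1 = 0.7400.
Geometric mean = √(0.4400 × 0.7400) = 0.5706.
HTMT = 0.4350 / 0.5706 = 0.76.

0.76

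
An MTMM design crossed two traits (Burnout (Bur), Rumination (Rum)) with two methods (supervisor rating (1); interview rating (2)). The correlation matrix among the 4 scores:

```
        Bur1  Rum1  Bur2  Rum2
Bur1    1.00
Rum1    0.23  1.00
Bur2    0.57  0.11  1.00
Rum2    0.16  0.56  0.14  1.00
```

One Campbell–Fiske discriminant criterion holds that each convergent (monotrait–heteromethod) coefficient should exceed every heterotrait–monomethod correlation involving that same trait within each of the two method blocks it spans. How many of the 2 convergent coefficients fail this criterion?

0

Each convergent coefficient versus the relevant comparison correlations:
Bur (methods 1·2): 0.57 vs {0.23, 0.14} → pass.
Rum (methods 1·2): 0.56 vs {0.23, 0.14} → pass.
0 of 2 fail.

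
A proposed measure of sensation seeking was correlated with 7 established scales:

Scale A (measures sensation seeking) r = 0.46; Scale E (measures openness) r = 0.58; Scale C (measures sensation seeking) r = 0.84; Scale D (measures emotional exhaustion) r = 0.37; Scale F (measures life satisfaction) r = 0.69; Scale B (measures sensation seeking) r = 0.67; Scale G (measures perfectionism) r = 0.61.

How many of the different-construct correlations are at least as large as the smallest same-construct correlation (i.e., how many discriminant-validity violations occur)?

Convergent (same construct = sensation seeking): Scale A, Scale C, Scale B.
Smallest convergent = 0.46. Discriminant values: 0.58, 0.37, 0.69, 0.61; count ≥ 0.46 → 3.

3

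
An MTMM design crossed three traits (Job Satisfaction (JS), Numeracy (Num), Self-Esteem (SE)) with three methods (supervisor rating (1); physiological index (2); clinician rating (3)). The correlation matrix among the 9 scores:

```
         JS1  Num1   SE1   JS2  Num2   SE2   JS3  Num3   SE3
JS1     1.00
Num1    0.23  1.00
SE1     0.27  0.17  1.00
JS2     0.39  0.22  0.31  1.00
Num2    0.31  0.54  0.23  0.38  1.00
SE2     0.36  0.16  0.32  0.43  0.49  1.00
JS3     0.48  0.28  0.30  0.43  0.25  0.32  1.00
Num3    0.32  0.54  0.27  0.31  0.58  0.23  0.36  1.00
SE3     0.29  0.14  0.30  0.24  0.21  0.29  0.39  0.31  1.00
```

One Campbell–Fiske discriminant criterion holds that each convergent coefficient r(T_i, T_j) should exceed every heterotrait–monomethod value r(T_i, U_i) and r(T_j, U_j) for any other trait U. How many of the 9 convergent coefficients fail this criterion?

5

Each convergent coefficient versus the relevant comparison correlations:
JS (methods 1·2): 0.39 vs {0.23, 0.38, 0.27, 0.43} → fail.
JS (methods 1·3): 0.48 vs {0.23, 0.36, 0.27, 0.39} → pass.
JS (methods 2·3): 0.43 vs {0.38, 0.36, 0.43, 0.39} → fail.
Num (methods 1·2): 0.54 vs {0.23, 0.38, 0.17, 0.49} → pass.
Num (methods 1·3): 0.54 vs {0.23, 0.36, 0.17, 0.31} → pass.
Num (methods 2·3): 0.58 vs {0.38, 0.36, 0.49, 0.31} → pass.
SE (methods 1·2): 0.32 vs {0.27, 0.43, 0.17, 0.49} → fail.
SE (methods 1·3): 0.30 vs {0.27, 0.39, 0.17, 0.31} → fail.
SE (methods 2·3): 0.29 vs {0.43, 0.39, 0.49, 0.31} → fail.
5 of 9 fail.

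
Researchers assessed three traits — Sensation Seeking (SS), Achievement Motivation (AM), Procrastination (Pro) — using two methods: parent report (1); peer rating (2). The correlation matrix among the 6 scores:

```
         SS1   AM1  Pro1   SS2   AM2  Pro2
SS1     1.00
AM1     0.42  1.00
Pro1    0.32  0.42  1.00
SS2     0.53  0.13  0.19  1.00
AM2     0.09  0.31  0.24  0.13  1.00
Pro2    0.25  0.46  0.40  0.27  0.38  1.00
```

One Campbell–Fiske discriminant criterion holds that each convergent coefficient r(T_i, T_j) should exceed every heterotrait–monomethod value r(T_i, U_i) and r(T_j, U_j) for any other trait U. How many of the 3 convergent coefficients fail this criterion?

2

Checking each validity diagonal entry against its comparison values:
SS (methods 1·2): 0.53 vs {0.42, 0.13, 0.32, 0.27} → pass.
AM (methods 1·2): 0.31 vs {0.42, 0.13, 0.42, 0.38} → fail.
Pro (methods 1·2): 0.40 vs {0.32, 0.27, 0.42, 0.38} → fail.
2 of 3 fail.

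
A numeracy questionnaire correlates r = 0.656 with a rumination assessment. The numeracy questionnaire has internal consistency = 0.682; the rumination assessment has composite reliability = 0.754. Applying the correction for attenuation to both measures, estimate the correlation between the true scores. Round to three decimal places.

0.915

r_true = r_obs / √(r_xx · r_yy) = 0.656 / √(0.682 × 0.754) = 0.656 / √0.514228 = 0.656 / 0.7171 ≈ 0.915.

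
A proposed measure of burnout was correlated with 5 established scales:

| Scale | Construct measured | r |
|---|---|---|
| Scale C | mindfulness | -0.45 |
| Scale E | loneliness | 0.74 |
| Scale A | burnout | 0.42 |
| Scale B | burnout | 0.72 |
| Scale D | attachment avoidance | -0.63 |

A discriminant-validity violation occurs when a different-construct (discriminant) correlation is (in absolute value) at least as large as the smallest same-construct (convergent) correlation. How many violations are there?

Convergent (same construct = burnout): Scale A, Scale B.
Smallest convergent = 0.42. Discriminant |r|: 0.45, 0.74, 0.63; count ≥ 0.42 → 3.

3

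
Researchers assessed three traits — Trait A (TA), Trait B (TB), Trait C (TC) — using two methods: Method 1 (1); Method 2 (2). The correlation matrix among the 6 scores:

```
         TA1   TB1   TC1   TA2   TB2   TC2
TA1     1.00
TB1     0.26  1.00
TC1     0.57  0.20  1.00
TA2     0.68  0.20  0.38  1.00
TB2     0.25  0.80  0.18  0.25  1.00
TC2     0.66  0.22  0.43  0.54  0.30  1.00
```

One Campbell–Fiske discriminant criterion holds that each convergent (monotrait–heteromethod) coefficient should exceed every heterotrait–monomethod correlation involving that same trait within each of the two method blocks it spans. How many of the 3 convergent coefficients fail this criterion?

Convergent coefficients and their comparison sets:
TA (methods 1·2): 0.68 vs {0.26, 0.25, 0.57, 0.54} → pass.
TB (methods 1·2): 0.80 vs {0.26, 0.25, 0.20, 0.30} → pass.
TC (methods 1·2): 0.43 vs {0.57, 0.54, 0.20, 0.30} → fail.
1 of 3 fail.

1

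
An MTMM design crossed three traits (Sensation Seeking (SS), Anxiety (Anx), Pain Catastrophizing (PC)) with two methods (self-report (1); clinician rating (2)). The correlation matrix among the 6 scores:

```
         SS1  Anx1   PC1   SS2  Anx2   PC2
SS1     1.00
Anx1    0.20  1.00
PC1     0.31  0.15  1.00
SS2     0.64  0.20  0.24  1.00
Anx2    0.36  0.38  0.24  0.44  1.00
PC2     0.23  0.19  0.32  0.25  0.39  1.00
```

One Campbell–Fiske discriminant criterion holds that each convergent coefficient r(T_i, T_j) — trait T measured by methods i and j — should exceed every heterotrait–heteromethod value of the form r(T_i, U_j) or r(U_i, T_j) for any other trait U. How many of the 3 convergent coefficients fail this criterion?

Checking each validity diagonal entry against its comparison values:
SS (methods 1·2): 0.64 vs {0.36, 0.20, 0.23, 0.24} → pass.
Anx (methods 1·2): 0.38 vs {0.20, 0.36, 0.19, 0.24} → pass.
PC (methods 1·2): 0.32 vs {0.24, 0.23, 0.24, 0.19} → pass.
0 of 3 fail.

0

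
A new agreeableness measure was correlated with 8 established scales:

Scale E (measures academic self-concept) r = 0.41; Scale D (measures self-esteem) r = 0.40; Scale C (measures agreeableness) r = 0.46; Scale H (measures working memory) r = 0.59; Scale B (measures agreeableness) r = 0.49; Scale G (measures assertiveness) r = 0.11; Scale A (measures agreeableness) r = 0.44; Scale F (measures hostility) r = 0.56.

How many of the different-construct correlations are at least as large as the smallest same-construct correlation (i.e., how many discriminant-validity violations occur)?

Convergent (same construct = agreeableness): Scale C, Scale B, Scale A.
Smallest convergent = 0.44. Discriminant values: 0.41, 0.40, 0.59, 0.11, 0.56; count ≥ 0.44 → 2.

2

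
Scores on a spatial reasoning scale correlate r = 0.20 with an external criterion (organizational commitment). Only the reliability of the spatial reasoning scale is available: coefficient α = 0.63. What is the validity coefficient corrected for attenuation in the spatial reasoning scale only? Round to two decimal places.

Single correction: r_c = r_obs / √r_xx = 0.20 / √0.63 = 0.20 / 0.7937 ≈ 0.25.

0.25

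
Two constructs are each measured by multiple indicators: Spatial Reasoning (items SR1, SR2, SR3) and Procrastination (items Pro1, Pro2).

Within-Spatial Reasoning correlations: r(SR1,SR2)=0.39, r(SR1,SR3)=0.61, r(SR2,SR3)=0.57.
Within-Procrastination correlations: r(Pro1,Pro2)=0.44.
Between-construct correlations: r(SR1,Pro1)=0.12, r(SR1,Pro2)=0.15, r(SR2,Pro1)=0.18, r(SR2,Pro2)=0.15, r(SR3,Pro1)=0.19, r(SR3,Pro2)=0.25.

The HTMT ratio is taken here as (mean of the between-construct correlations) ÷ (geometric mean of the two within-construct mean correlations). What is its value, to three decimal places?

Between-construct mean = 1.04/6 = 0.1733.
Mean within-SR = 1.57/3 = 0.5233; mean within-Pro = 0.44/1 = 0.4400.
Geometric mean = √(0.5233 × 0.4400) = 0.4798.
HTMT = 0.1733 / 0.4798 = 0.361.

0.361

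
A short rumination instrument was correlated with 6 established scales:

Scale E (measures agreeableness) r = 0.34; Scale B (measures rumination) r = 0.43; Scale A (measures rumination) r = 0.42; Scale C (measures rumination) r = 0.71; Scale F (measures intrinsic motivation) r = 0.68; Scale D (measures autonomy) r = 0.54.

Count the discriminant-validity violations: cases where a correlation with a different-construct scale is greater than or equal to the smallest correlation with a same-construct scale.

2

Convergent (same construct = rumination): Scale B, Scale A, Scale C.
Smallest convergent = 0.42. Discriminant values: 0.34, 0.68, 0.54; count ≥ 0.42 → 2.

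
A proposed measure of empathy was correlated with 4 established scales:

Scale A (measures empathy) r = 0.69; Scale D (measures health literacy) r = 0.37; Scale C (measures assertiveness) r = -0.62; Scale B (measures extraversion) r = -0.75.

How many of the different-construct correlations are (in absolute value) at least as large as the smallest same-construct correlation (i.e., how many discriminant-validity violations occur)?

Convergent (same construct = empathy): Scale A.
Smallest convergent = 0.69. Discriminant |r|: 0.37, 0.62, 0.75; count ≥ 0.69 → 1.

1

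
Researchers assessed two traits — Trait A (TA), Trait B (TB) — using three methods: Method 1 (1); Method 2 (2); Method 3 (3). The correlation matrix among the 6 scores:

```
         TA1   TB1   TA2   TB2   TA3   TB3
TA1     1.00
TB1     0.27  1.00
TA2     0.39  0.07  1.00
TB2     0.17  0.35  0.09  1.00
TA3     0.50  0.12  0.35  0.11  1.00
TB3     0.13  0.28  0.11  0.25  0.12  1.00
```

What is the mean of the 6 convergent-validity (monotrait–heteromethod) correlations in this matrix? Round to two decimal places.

0.35

Convergent values: 0.39, 0.50, 0.35, 0.35, 0.28, 0.25; mean = 2.12/6 = 0.35.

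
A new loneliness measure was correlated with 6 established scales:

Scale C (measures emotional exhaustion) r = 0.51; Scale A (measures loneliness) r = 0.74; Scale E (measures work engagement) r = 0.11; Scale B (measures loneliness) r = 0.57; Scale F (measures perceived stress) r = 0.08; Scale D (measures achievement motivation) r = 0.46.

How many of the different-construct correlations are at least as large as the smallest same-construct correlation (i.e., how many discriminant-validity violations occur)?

0

Convergent (same construct = loneliness): Scale A, Scale B.
Smallest convergent = 0.57. Discriminant values: 0.51, 0.11, 0.08, 0.46; count ≥ 0.57 → 0.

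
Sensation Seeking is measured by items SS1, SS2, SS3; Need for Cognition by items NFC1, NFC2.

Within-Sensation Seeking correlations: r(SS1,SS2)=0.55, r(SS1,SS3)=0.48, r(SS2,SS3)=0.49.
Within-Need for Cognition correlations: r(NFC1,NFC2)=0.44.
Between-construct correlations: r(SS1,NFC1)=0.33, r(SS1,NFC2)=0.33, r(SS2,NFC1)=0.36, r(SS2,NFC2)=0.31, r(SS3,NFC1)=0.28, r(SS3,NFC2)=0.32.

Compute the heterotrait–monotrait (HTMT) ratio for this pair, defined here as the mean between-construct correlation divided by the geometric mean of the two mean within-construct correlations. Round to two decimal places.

0.68

Between-construct mean = 1.93/6 = 0.3217.
Mean within-SS = 1.52/3 = 0.5067; mean within-NFC = 0.44/1 = 0.4400.
Geometric mean = √(0.5067 × 0.4400) = 0.4722.
HTMT = 0.3217 / 0.4722 = 0.68.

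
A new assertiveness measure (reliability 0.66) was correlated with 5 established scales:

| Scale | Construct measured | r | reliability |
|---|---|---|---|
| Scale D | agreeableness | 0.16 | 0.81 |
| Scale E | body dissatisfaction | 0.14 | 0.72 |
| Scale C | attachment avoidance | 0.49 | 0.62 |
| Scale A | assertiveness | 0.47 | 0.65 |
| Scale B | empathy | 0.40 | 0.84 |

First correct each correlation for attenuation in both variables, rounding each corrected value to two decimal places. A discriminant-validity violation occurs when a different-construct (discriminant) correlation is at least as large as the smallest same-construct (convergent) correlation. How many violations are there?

Disattenuated r (r / √(r_scale · r_new)):
  Scale D (disc): 0.16 / √(0.81·0.66) = 0.22
  Scale E (disc): 0.14 / √(0.72·0.66) = 0.20
  Scale C (disc): 0.49 / √(0.62·0.66) = 0.77
  Scale A (conv): 0.47 / √(0.65·0.66) = 0.72
  Scale B (disc): 0.40 / √(0.84·0.66) = 0.54
Smallest convergent = 0.72. Discriminant values: 0.22, 0.20, 0.77, 0.54; count ≥ 0.72 → 1.

1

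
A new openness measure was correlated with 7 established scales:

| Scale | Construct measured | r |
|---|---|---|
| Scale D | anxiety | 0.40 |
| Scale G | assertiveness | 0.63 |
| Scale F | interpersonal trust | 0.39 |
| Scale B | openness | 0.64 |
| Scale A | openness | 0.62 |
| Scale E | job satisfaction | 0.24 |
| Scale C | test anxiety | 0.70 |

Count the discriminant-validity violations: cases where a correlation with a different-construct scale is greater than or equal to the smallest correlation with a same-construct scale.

2

Convergent (same construct = openness): Scale B, Scale A.
Smallest convergent = 0.62. Discriminant values: 0.40, 0.63, 0.39, 0.24, 0.70; count ≥ 0.62 → 2.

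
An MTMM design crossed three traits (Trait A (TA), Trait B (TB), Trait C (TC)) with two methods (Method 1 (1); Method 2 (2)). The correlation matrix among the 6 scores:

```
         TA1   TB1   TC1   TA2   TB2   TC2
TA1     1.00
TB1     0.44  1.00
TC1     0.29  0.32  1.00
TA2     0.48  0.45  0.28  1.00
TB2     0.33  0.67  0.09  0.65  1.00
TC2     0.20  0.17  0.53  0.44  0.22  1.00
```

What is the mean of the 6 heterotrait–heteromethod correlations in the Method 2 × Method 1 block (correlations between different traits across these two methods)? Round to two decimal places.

HTHM values (method 2 × method 1): 0.45, 0.28, 0.33, 0.09, 0.20, 0.17; mean = 1.52/6 = 0.25.

0.25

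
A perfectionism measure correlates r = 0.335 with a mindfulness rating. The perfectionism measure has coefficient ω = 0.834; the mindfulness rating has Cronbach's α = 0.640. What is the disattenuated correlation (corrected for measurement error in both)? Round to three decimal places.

r_true = r_obs / √(r_xx · r_yy) = 0.335 / √(0.834 × 0.640) = 0.335 / √0.533760 = 0.335 / 0.7306 ≈ 0.459.

0.459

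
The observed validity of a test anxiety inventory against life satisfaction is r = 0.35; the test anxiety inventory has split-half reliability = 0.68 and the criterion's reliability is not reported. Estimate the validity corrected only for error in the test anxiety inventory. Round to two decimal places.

Single correction: r_c = r_obs / √r_xx = 0.35 / √0.68 = 0.35 / 0.8246 ≈ 0.42.

0.42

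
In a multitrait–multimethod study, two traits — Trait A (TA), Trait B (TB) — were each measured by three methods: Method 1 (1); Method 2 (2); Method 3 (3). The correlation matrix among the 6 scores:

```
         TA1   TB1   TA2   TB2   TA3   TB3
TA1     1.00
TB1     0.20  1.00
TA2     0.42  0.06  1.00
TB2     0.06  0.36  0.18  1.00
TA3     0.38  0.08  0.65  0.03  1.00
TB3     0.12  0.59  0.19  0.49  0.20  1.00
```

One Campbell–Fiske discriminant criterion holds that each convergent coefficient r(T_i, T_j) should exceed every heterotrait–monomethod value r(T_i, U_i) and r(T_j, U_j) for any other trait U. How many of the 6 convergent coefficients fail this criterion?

Convergent coefficients and their comparison sets:
TA (methods 1·2): 0.42 vs {0.20, 0.18} → pass.
TA (methods 1·3): 0.38 vs {0.20, 0.20} → pass.
TA (methods 2·3): 0.65 vs {0.18, 0.20} → pass.
TB (methods 1·2): 0.36 vs {0.20, 0.18} → pass.
TB (methods 1·3): 0.59 vs {0.20, 0.20} → pass.
TB (methods 2·3): 0.49 vs {0.18, 0.20} → pass.
0 of 6 fail.

0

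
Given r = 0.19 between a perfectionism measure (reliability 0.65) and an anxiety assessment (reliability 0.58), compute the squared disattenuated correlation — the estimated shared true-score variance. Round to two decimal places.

0.10

Disattenuated r = 0.19 / √(0.65 × 0.58) = 0.19 / 0.6140 = 0.3094.
Shared true-score variance = 0.3094² = 0.0957 ≈ 0.10.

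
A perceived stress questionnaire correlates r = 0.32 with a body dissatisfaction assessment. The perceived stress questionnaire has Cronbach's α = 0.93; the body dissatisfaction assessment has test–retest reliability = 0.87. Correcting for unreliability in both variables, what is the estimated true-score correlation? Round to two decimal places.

0.36

r_true = r_obs / √(r_xx · r_yy) = 0.32 / √(0.93 × 0.87) = 0.32 / √0.8091 = 0.32 / 0.8995 ≈ 0.36.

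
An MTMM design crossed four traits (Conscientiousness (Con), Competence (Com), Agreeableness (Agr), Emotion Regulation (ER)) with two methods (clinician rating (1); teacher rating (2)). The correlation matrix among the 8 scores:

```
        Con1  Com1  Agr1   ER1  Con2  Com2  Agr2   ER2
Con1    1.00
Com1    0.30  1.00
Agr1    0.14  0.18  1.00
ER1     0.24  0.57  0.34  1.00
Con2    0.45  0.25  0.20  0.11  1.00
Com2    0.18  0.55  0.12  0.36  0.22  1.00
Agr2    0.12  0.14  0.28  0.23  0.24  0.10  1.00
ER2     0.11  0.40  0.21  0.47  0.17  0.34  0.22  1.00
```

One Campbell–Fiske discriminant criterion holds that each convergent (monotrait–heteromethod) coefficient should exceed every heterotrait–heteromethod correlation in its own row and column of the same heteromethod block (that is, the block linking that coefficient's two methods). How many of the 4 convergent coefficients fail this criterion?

Convergent coefficients and their comparison sets:
Con (methods 1·2): 0.45 vs {0.18, 0.25, 0.12, 0.20, 0.11, 0.11} → pass.
Com (methods 1·2): 0.55 vs {0.25, 0.18, 0.14, 0.12, 0.40, 0.36} → pass.
Agr (methods 1·2): 0.28 vs {0.20, 0.12, 0.12, 0.14, 0.21, 0.23} → pass.
ER (methods 1·2): 0.47 vs {0.11, 0.11, 0.36, 0.40, 0.23, 0.21} → pass.
0 of 4 fail.

0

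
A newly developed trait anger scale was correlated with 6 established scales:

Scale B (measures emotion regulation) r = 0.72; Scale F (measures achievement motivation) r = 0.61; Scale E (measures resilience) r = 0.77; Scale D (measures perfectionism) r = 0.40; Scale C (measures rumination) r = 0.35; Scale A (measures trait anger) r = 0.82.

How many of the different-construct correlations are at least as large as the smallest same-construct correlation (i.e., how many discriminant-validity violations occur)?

Convergent (same construct = trait anger): Scale A.
Smallest convergent = 0.82. Discriminant values: 0.72, 0.61, 0.77, 0.40, 0.35; count ≥ 0.82 → 0.

0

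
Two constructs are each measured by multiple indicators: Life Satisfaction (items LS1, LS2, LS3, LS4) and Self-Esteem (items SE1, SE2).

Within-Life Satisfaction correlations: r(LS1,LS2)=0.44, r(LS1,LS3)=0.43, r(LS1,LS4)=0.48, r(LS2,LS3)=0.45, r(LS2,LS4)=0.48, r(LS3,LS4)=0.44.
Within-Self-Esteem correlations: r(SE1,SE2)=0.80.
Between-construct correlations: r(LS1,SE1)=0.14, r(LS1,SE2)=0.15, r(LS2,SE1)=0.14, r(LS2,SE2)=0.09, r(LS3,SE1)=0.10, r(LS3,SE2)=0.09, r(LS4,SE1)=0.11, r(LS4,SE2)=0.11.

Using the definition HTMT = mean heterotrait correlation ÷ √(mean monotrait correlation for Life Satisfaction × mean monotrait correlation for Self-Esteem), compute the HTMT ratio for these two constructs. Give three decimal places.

Mean between = 0.93/8 = 0.1163.
Mean within-LS = 2.72/6 = 0.4533; mean within-SE = 0.80/1 = 0.8000.
Geometric mean = √(0.4533 × 0.8000) = 0.6022.
HTMT = 0.1163 / 0.6022 = 0.193.

0.193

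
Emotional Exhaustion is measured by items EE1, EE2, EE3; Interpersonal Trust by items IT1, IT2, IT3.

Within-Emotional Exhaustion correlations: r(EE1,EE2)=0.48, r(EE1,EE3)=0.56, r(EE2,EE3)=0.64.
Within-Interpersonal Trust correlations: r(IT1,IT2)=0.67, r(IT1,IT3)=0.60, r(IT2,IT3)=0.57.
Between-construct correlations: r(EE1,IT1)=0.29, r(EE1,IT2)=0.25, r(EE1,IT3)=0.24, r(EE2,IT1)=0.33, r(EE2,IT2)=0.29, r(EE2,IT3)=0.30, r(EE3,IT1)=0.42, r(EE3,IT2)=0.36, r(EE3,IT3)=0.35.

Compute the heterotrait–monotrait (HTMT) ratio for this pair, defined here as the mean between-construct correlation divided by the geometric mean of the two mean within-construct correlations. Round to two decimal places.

Mean heterotrait r = 2.83/9 = 0.3144.
Mean within-EE = 1.68/3 = 0.5600; mean within-IT = 1.84/3 = 0.6133.
Geometric mean = √(0.5600 × 0.6133) = 0.5860.
HTMT = 0.3144 / 0.5860 = 0.54.

0.54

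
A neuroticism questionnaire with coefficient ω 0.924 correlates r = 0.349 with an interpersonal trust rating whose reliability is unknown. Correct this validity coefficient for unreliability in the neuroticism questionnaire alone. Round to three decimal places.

0.363

Single correction: r_c = r_obs / √r_xx = 0.349 / √0.924 = 0.349 / 0.9612 ≈ 0.363.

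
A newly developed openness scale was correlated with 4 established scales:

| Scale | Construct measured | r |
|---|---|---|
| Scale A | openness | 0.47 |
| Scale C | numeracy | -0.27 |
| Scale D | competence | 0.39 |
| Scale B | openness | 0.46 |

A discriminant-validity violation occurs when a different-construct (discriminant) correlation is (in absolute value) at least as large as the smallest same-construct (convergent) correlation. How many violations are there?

Convergent (same construct = openness): Scale A, Scale B.
Smallest convergent = 0.46. Discriminant |r|: 0.27, 0.39; count ≥ 0.46 → 0.

0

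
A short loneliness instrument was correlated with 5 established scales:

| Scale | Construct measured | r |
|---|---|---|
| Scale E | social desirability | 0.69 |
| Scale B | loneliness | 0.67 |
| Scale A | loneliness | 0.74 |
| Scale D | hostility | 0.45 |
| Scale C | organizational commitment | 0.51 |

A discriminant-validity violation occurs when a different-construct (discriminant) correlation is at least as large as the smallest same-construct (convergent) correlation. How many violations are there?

Convergent (same construct = loneliness): Scale B, Scale A.
Smallest convergent = 0.67. Discriminant values: 0.69, 0.45, 0.51; count ≥ 0.67 → 1.

1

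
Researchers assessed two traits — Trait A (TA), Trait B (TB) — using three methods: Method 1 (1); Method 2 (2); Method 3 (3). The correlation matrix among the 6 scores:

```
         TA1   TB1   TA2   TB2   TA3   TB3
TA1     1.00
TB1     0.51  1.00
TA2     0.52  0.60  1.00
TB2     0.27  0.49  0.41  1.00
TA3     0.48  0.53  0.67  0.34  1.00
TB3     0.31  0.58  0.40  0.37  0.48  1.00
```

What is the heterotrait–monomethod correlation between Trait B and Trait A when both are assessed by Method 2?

0.41

Different traits, same method: r(TB2, TA2) = 0.41.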